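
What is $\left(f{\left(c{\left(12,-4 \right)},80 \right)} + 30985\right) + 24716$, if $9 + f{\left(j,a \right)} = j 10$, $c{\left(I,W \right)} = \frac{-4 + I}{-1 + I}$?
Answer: $\frac{612692}{11} \approx 55699.0$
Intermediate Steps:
$c{\left(I,W \right)} = \frac{-4 + I}{-1 + I}$
$f{\left(j,a \right)} = -9 + 10 j$ ($f{\left(j,a \right)} = -9 + j 10 = -9 + 10 j$)
$\left(f{\left(c{\left(12,-4 \right)},80 \right)} + 30985\right) + 24716 = \left(\left(-9 + 10 \frac{-4 + 12}{-1 + 12}\right) + 30985\right) + 24716 = \left(\left(-9 + 10 \cdot \frac{1}{11} \cdot 8\right) + 30985\right) + 24716 = \left(\left(-9 + 10 \cdot \frac{8}{11}\right) + 30985\right) + 24716 = \left(\left(-9 + \frac{80}{11}\right) + 30985\right) + 24716 = \left(- \frac{19}{11} + 30985\right) + 24716 = \frac{340816}{11} + 24716 = \frac{612692}{11}$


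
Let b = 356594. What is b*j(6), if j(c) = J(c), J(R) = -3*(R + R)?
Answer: -12837384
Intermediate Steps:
J(R) = -6*R
j(c) = -6*c
b*j(6) = 356594*(-6*6) = 356594*(-36) = -12837384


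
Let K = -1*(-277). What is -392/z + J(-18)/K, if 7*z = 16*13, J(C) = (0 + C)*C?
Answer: -86587/7202 ≈ -12.023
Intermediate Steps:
J(C) = C² (J(C) = C*C = C²)
z = 208/7 (z = (16*13)/7 = (⅐)*208 = 208/7 ≈ 29.714)
K = 277
-392/z + J(-18)/K = -392/208/7 + (-18)²/277 = -392*7/208 + 324*(1/277) = -343/26 + 324/277 = -86587/7202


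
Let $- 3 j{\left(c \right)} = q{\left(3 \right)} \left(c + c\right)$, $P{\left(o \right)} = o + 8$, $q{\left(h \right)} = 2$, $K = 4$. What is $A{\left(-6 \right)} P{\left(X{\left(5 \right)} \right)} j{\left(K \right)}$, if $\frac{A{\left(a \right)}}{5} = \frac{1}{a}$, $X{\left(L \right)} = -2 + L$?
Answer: $\frac{440}{9} \approx 48.889$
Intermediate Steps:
$P{\left(o \right)} = 8 + o$
$j{\left(c \right)} = - \frac{4 c}{3}$ ($j{\left(c \right)} = - \frac{2 \left(c + c\right)}{3} = - \frac{2 \cdot 2 c}{3} = - \frac{4 c}{3}$)
$A{\left(a \right)} = \frac{5}{a}$
$A{\left(-6 \right)} P{\left(X{\left(5 \right)} \right)} j{\left(K \right)} = \frac{5}{-6} \left(8 + \left(-2 + 5\right)\right) \left(\left(- \frac{4}{3}\right) 4\right) = 5 \left(- \frac{1}{6}\right) \left(8 + 3\right) \left(- \frac{16}{3}\right) = \left(- \frac{5}{6}\right) 11 \left(- \frac{16}{3}\right) = \left(- \frac{55}{6}\right) \left(- \frac{16}{3}\right) = \frac{440}{9}$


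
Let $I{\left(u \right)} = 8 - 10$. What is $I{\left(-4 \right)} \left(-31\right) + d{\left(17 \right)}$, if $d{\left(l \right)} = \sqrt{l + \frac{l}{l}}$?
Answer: $62 + 3 \sqrt{2} \approx 66.243$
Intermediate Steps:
$I{\left(u \right)} = -2$ ($I{\left(u \right)} = 8 - 10 = -2$)
$d{\left(l \right)} = \sqrt{1 + l}$ ($d{\left(l \right)} = \sqrt{l + 1} = \sqrt{1 + l}$)
$I{\left(-4 \right)} \left(-31\right) + d{\left(17 \right)} = \left(-2\right) \left(-31\right) + \sqrt{1 + 17} = 62 + \sqrt{18} = 62 + 3 \sqrt{2}$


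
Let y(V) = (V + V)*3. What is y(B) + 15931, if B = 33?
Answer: 16129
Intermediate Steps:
y(V) = 6*V (y(V) = (2*V)*3 = 6*V)
y(B) + 15931 = 6*33 + 15931 = 198 + 15931 = 16129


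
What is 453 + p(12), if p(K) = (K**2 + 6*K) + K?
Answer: 681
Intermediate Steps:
p(K) = K**2 + 7*K
453 + p(12) = 453 + 12*(7 + 12) = 453 + 12*19 = 453 + 228 = 681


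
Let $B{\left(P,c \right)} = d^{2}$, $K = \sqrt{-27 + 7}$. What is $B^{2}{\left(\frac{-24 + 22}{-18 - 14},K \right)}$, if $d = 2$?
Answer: $16$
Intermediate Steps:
$K = 2 i \sqrt{5}$ ($K = \sqrt{-20} = 2 i \sqrt{5} \approx 4.4721 i$)
$B{\left(P,c \right)} = 4$ ($B{\left(P,c \right)} = 2^{2} = 4$)
$B^{2}{\left(\frac{-24 + 22}{-18 - 14},K \right)} = 4^{2} = 16$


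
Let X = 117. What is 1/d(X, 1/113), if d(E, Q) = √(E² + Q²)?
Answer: 113*√174794842/174794842 ≈ 0.0085470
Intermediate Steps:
1/d(X, 1/113) = 1/(√(117² + (1/113)²)) = 1/(√(13689 + (1/113)²)) = 1/(√(13689 + 1/12769)) = 1/(√(174794842/12769)) = 1/(√174794842/113) = 113*√174794842/174794842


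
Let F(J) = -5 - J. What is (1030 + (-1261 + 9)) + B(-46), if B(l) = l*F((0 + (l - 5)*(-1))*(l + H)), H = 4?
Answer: -98524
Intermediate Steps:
B(l) = l*(-5 - (4 + l)*(5 - l)) (B(l) = l*(-5 - (0 + (l - 5)*(-1))*(l + 4)) = l*(-5 - (0 + (-5 + l)*(-1))*(4 + l)) = l*(-5 - (0 + (5 - l))*(4 + l)) = l*(-5 - (5 - l)*(4 + l)) = l*(-5 - (4 + l)*(5 - l)))
(1030 + (-1261 + 9)) + B(-46) = (1030 + (-1261 + 9)) - 46*(-25 + (-46)**2 - 1*(-46)) = (1030 - 1252) - 46*(-25 + 2116 + 46) = -222 - 46*2137 = -222 - 98302 = -98524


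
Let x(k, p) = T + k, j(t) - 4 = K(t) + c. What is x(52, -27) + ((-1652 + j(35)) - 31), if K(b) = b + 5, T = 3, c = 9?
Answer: -1575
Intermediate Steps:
K(b) = 5 + b
j(t) = 18 + t (j(t) = 4 + ((5 + t) + 9) = 4 + (14 + t) = 18 + t)
x(k, p) = 3 + k
x(52, -27) + ((-1652 + j(35)) - 31) = (3 + 52) + ((-1652 + (18 + 35)) - 31) = 55 + ((-1652 + 53) - 31) = 55 + (-1599 - 31) = 55 - 1630 = -1575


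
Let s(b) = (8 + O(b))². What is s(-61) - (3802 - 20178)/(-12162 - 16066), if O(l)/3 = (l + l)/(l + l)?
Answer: 849803/7057 ≈ 120.42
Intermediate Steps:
O(l) = 3 (O(l) = 3*((l + l)/(l + l)) = 3*((2*l)/((2*l))) = 3*((2*l)*(1/(2*l))) = 3*1 = 3)
s(b) = 121 (s(b) = (8 + 3)² = 11² = 121)
s(-61) - (3802 - 20178)/(-12162 - 16066) = 121 - (3802 - 20178)/(-12162 - 16066) = 121 - (-16376)/(-28228) = 121 - (-16376)*(-1)/28228 = 121 - 1*4094/7057 = 121 - 4094/7057 = 849803/7057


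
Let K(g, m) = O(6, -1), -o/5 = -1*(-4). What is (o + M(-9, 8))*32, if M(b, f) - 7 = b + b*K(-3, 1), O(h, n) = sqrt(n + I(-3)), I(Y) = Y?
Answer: -704 - 576*I ≈ -704.0 - 576.0*I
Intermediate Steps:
o = -20 (o = -(-5)*(-4) = -5*4 = -20)
O(h, n) = sqrt(-3 + n) (O(h, n) = sqrt(n - 3) = sqrt(-3 + n))
K(g, m) = 2*I (K(g, m) = sqrt(-3 - 1) = sqrt(-4) = 2*I)
M(b, f) = 7 + b + 2*I*b (M(b, f) = 7 + (b + b*(2*I)) = 7 + (b + 2*I*b) = 7 + b + 2*I*b)
(o + M(-9, 8))*32 = (-20 + (7 - 9 + 2*I*(-9)))*32 = (-20 + (7 - 9 - 18*I))*32 = (-20 + (-2 - 18*I))*32 = (-22 - 18*I)*32 = -704 - 576*I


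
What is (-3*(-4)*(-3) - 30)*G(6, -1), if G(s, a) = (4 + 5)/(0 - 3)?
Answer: 198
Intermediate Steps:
G(s, a) = -3 (G(s, a) = 9/(-3) = 9*(-⅓) = -3)
(-3*(-4)*(-3) - 30)*G(6, -1) = (-3*(-4)*(-3) - 30)*(-3) = (12*(-3) - 30)*(-3) = (-36 - 30)*(-3) = -66*(-3) = 198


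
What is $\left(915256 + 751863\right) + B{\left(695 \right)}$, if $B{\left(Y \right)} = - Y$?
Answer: $1666424$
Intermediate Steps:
$\left(915256 + 751863\right) + B{\left(695 \right)} = \left(915256 + 751863\right) - 695 = 1667119 - 695 = 1666424$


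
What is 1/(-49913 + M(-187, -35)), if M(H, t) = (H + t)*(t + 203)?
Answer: -1/87209 ≈ -1.1467e-5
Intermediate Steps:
M(H, t) = (203 + t)*(H + t) (M(H, t) = (H + t)*(203 + t) = (203 + t)*(H + t))
1/(-49913 + M(-187, -35)) = 1/(-49913 + ((-35)² + 203*(-187) + 203*(-35) - 187*(-35))) = 1/(-49913 + (1225 - 37961 - 7105 + 6545)) = 1/(-49913 - 37296) = 1/(-87209) = -1/87209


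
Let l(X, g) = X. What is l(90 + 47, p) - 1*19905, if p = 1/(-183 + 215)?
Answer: -19768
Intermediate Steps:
p = 1/32 ≈ 0.031250
l(90 + 47, p) - 1*19905 = (90 + 47) - 1*19905 = 137 - 19905 = -19768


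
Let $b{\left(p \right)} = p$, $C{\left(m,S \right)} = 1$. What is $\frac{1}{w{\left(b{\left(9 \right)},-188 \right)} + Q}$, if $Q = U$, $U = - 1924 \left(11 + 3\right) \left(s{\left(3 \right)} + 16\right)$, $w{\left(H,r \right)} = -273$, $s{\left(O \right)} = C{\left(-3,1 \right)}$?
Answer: $- \frac{1}{458185} \approx -2.1825 \cdot 10^{-6}$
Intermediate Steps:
$s{\left(O \right)} = 1$
$U = -457912$ ($U = - 1924 \left(11 + 3\right) \left(1 + 16\right) = - 1924 \cdot 14 \cdot 17 = \left(-1924\right) 238 = -457912$)
$Q = -457912$
$\frac{1}{w{\left(b{\left(9 \right)},-188 \right)} + Q} = \frac{1}{-273 - 457912} = \frac{1}{-458185} = - \frac{1}{458185}$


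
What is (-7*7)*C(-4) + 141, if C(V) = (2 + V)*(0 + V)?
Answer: -251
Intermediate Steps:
C(V) = V*(2 + V) (C(V) = (2 + V)*V = V*(2 + V))
(-7*7)*C(-4) + 141 = (-7*7)*(-4*(2 - 4)) + 141 = -(-196)*(-2) + 141 = -49*8 + 141 = -392 + 141 = -251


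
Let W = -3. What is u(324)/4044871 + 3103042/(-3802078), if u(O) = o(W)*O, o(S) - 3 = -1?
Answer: -6274470425519/7689457520969 ≈ -0.81598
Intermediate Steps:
o(S) = 2 (o(S) = 3 - 1 = 2)
u(O) = 2*O
u(324)/4044871 + 3103042/(-3802078) = (2*324)/4044871 + 3103042/(-3802078) = 648*(1/4044871) + 3103042*(-1/3802078) = 648/4044871 - 1551521/1901039 = -6274470425519/7689457520969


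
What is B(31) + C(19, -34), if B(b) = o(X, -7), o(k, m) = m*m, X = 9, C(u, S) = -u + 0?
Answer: 30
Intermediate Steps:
C(u, S) = -u
o(k, m) = m**2
B(b) = 49 (B(b) = (-7)**2 = 49)
B(31) + C(19, -34) = 49 - 1*19 = 49 - 19 = 30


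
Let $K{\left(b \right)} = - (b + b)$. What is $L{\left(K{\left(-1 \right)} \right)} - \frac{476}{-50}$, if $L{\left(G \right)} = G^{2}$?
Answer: $\frac{338}{25} \approx 13.52$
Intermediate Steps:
$K{\left(b \right)} = - 2 b$
$L{\left(K{\left(-1 \right)} \right)} - \frac{476}{-50} = \left(\left(-2\right) \left(-1\right)\right)^{2} - \frac{476}{-50} = 2^{2} - 476 \left(- \frac{1}{50}\right) = 4 - - \frac{238}{25} = 4 + \frac{238}{25} = \frac{338}{25}$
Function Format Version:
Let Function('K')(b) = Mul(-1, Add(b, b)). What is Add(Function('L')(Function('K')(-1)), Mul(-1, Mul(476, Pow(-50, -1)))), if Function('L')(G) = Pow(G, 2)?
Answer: Rational(338, 25) ≈ 13.520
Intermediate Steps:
Function('K')(b) = Mul(-2, b) (Function('K')(b) = Mul(-1, Mul(2, b)) = Mul(-2, b))
Add(Function('L')(Function('K')(-1)), Mul(-1, Mul(476, Pow(-50, -1)))) = Add(Pow(Mul(-2, -1), 2), Mul(-1, Mul(476, Pow(-50, -1)))) = Add(Pow(2, 2), Mul(-1, Mul(476, Rational(-1, 50)))) = Add(4, Mul(-1, Rational(-238, 25))) = Add(4, Rational(238, 25)) = Rational(338, 25)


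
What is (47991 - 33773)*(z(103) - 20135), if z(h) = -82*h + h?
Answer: -404900204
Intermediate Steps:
z(h) = -81*h
(47991 - 33773)*(z(103) - 20135) = (47991 - 33773)*(-81*103 - 20135) = 14218*(-8343 - 20135) = 14218*(-28478) = -404900204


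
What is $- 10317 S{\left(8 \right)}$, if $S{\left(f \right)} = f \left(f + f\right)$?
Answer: $-1320576$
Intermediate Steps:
$S{\left(f \right)} = 2 f^{2}$ ($S{\left(f \right)} = f 2 f = 2 f^{2}$)
$- 10317 S{\left(8 \right)} = - 10317 \cdot 2 \cdot 8^{2} = - 10317 \cdot 2 \cdot 64 = \left(-10317\right) 128 = -1320576$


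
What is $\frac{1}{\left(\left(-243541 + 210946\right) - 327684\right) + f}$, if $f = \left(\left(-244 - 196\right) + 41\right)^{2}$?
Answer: $- \frac{1}{201078} \approx -4.9732 \cdot 10^{-6}$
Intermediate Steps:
$f = 159201$ ($f = \left(-440 + 41\right)^{2} = \left(-399\right)^{2} = 159201$)
$\frac{1}{\left(\left(-243541 + 210946\right) - 327684\right) + f} = \frac{1}{\left(\left(-243541 + 210946\right) - 327684\right) + 159201} = \frac{1}{\left(-32595 - 327684\right) + 159201} = \frac{1}{-360279 + 159201} = \frac{1}{-201078} = - \frac{1}{201078}$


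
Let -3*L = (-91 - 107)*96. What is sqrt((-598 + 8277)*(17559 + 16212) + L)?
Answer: sqrt(259333845) ≈ 16104.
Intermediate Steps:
L = 6336 (L = -(-91 - 107)*96/3 = -(-66)*96 = -1/3*(-19008) = 6336)
sqrt((-598 + 8277)*(17559 + 16212) + L) = sqrt((-598 + 8277)*(17559 + 16212) + 6336) = sqrt(7679*33771 + 6336) = sqrt(259327509 + 6336) = sqrt(259333845)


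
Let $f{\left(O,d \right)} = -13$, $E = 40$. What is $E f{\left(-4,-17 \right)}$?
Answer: $-520$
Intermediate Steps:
$E f{\left(-4,-17 \right)} = 40 \left(-13\right) = -520$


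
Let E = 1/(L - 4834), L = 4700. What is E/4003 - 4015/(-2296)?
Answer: 1076825867/615789496 ≈ 1.7487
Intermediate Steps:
E = -1/134 (E = 1/(4700 - 4834) = 1/(-134) = -1/134 ≈ -0.0074627)
E/4003 - 4015/(-2296) = -1/134/4003 - 4015/(-2296) = -1/134*1/4003 - 4015*(-1/2296) = -1/536402 + 4015/2296 = 1076825867/615789496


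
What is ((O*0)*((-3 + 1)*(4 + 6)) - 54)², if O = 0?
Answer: 2916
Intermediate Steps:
((O*0)*((-3 + 1)*(4 + 6)) - 54)² = ((0*0)*((-3 + 1)*(4 + 6)) - 54)² = (0*(-2*10) - 54)² = (0*(-20) - 54)² = (0 - 54)² = (-54)² = 2916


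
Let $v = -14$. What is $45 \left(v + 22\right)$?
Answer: $360$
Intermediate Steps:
$45 \left(v + 22\right) = 45 \left(-14 + 22\right) = 45 \cdot 8 = 360$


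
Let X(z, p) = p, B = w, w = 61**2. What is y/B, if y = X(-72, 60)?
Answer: 60/3721 ≈ 0.016125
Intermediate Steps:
w = 3721
B = 3721
y = 60
y/B = 60/3721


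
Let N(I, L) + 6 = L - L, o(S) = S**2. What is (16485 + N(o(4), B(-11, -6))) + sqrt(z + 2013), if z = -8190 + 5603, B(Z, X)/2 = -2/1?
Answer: 16479 + I*sqrt(574) ≈ 16479.0 + 23.958*I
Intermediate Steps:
B(Z, X) = -4 (B(Z, X) = 2*(-2/1) = 2*(-2*1) = 2*(-2) = -4)
z = -2587
N(I, L) = -6 (N(I, L) = -6 + (L - L) = -6 + 0 = -6)
(16485 + N(o(4), B(-11, -6))) + sqrt(z + 2013) = (16485 - 6) + sqrt(-2587 + 2013) = 16479 + sqrt(-574) = 16479 + I*sqrt(574)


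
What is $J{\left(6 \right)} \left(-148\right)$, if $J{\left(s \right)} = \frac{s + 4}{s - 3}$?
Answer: $- \frac{1480}{3} \approx -493.33$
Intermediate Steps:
$J{\left(s \right)} = \frac{4 + s}{-3 + s}$
$J{\left(6 \right)} \left(-148\right) = \frac{4 + 6}{-3 + 6} \left(-148\right) = \frac{1}{3} \cdot 10 \left(-148\right) = \frac{10}{3} \left(-148\right) = - \frac{1480}{3}$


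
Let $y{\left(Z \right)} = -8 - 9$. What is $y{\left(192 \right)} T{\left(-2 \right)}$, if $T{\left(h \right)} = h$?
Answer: $34$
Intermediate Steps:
$y{\left(Z \right)} = -17$
$y{\left(192 \right)} T{\left(-2 \right)} = \left(-17\right) \left(-2\right) = 34$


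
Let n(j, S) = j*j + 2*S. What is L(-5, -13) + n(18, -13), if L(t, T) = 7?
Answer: 305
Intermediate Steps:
n(j, S) = j² + 2*S
L(-5, -13) + n(18, -13) = 7 + (18² + 2*(-13)) = 7 + (324 - 26) = 7 + 298 = 305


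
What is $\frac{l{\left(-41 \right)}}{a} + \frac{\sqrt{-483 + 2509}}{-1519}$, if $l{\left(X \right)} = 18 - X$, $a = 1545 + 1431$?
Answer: $\frac{59}{2976} - \frac{\sqrt{2026}}{1519} \approx -0.0098068$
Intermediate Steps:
$a = 2976$
$\frac{l{\left(-41 \right)}}{a} + \frac{\sqrt{-483 + 2509}}{-1519} = \frac{18 - -41}{2976} + \frac{\sqrt{-483 + 2509}}{-1519} = \left(18 + 41\right) \frac{1}{2976} + \sqrt{2026} \left(- \frac{1}{1519}\right) = 59 \cdot \frac{1}{2976} - \frac{\sqrt{2026}}{1519} = \frac{59}{2976} - \frac{\sqrt{2026}}{1519}$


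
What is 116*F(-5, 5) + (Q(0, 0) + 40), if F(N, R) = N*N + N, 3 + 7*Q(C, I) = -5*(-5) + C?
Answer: 16542/7 ≈ 2363.1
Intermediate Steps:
Q(C, I) = 22/7 + C/7 (Q(C, I) = -3/7 + (-5*(-5) + C)/7 = -3/7 + (25 + C)/7 = -3/7 + (25/7 + C/7) = 22/7 + C/7)
F(N, R) = N + N² (F(N, R) = N² + N = N + N²)
116*F(-5, 5) + (Q(0, 0) + 40) = 116*(-5*(1 - 5)) + ((22/7 + (⅐)*0) + 40) = 116*(-5*(-4)) + ((22/7 + 0) + 40) = 116*20 + (22/7 + 40) = 2320 + 302/7 = 16542/7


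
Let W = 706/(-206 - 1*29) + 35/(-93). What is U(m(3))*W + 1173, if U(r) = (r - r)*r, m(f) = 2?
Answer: 1173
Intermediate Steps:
W = -73883/21855 (W = 706/(-206 - 29) + 35*(-1/93) = 706/(-235) - 35/93 = 706*(-1/235) - 35/93 = -706/235 - 35/93 = -73883/21855 ≈ -3.3806)
U(r) = 0 (U(r) = 0*r = 0)
U(m(3))*W + 1173 = 0*(-73883/21855) + 1173 = 0 + 1173 = 1173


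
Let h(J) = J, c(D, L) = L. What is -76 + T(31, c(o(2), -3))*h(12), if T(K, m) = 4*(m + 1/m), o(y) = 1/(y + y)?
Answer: -236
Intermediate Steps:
o(y) = 1/(2*y)
T(K, m) = 4*m + 4/m
-76 + T(31, c(o(2), -3))*h(12) = -76 + (4*(-3) + 4/(-3))*12 = -76 + (-12 + 4*(-⅓))*12 = -76 + (-12 - 4/3)*12 = -76 - 40/3*12 = -76 - 160 = -236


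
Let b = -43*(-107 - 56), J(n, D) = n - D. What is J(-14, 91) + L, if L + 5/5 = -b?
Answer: -7115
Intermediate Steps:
b = 7009 (b = -43*(-163) = 7009)
L = -7010 (L = -1 - 1*7009 = -1 - 7009 = -7010)
J(-14, 91) + L = (-14 - 1*91) - 7010 = (-14 - 91) - 7010 = -105 - 7010 = -7115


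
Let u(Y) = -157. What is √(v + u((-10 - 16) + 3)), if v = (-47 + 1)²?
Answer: √1959 ≈ 44.261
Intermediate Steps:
v = 2116 (v = (-46)² = 2116)
√(v + u((-10 - 16) + 3)) = √(2116 - 157) = √1959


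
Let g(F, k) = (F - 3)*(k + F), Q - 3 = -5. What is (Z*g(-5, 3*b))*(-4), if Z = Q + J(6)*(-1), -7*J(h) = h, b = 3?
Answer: -1024/7 ≈ -146.29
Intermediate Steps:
Q = -2 (Q = 3 - 5 = -2)
J(h) = -h/7
g(F, k) = (-3 + F)*(F + k)
Z = -8/7 (Z = -2 - 1/7*6*(-1) = -2 - 6/7*(-1) = -2 + 6/7 = -8/7 ≈ -1.1429)
(Z*g(-5, 3*b))*(-4) = -8*((-5)**2 - 3*(-5) - 9*3 - 15*3)/7*(-4) = -8*(25 + 15 - 3*9 - 5*9)/7*(-4) = -8*(25 + 15 - 27 - 45)/7*(-4) = -8/7*(-32)*(-4) = (256/7)*(-4) = -1024/7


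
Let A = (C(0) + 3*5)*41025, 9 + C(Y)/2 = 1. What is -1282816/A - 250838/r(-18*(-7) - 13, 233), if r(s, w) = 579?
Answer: -3182626162/7917825 ≈ -401.96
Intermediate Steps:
C(Y) = -16 (C(Y) = -18 + 2*1 = -18 + 2 = -16)
A = -41025 (A = (-16 + 3*5)*41025 = (-16 + 15)*41025 = -1*41025 = -41025)
-1282816/A - 250838/r(-18*(-7) - 13, 233) = -1282816/(-41025) - 250838/579 = -1282816*(-1/41025) - 250838*1/579 = 1282816/41025 - 250838/579 = -3182626162/7917825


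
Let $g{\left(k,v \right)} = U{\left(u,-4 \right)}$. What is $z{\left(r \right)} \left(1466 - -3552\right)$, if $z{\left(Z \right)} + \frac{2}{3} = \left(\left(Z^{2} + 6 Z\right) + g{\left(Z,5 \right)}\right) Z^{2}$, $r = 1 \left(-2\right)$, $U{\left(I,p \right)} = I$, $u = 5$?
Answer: $- \frac{190684}{3} \approx -63561.0$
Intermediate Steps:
$g{\left(k,v \right)} = 5$
$r = -2$
$z{\left(Z \right)} = - \frac{2}{3} + Z^{2} \left(5 + Z^{2} + 6 Z\right)$ ($z{\left(Z \right)} = - \frac{2}{3} + \left(\left(Z^{2} + 6 Z\right) + 5\right) Z^{2} = - \frac{2}{3} + \left(5 + Z^{2} + 6 Z\right) Z^{2} = - \frac{2}{3} + Z^{2} \left(5 + Z^{2} + 6 Z\right)$)
$z{\left(r \right)} \left(1466 - -3552\right) = \left(- \frac{2}{3} + \left(-2\right)^{4} + 5 \left(-2\right)^{2} + 6 \left(-2\right)^{3}\right) \left(1466 - -3552\right) = \left(- \frac{2}{3} + 16 + 5 \cdot 4 + 6 \left(-8\right)\right) \left(1466 + 3552\right) = \left(- \frac{2}{3} + 16 + 20 - 48\right) 5018 = \left(- \frac{38}{3}\right) 5018 = - \frac{190684}{3}$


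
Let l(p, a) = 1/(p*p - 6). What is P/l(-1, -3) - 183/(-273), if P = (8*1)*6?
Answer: -21779/91 ≈ -239.33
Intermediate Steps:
l(p, a) = 1/(-6 + p²) (l(p, a) = 1/(p² - 6) = 1/(-6 + p²))
P = 48 (P = 8*6 = 48)
P/l(-1, -3) - 183/(-273) = 48/(1/(-6 + (-1)²)) - 183/(-273) = 48/(1/(-6 + 1)) - 183*(-1/273) = 48/(1/(-5)) + 61/91 = 48/(-⅕) + 61/91 = 48*(-5) + 61/91 = -240 + 61/91 = -21779/91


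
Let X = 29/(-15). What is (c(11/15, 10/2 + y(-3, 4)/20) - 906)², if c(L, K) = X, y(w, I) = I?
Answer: 185477161/225 ≈ 8.2434e+5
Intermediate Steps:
X = -29/15 (X = 29*(-1/15) = -29/15 ≈ -1.9333)
c(L, K) = -29/15
(c(11/15, 10/2 + y(-3, 4)/20) - 906)² = (-29/15 - 906)² = (-13619/15)² = 185477161/225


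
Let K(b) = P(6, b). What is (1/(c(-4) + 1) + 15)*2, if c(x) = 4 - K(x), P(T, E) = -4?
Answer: 272/9 ≈ 30.222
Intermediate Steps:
K(b) = -4
c(x) = 8 (c(x) = 4 - 1*(-4) = 4 + 4 = 8)
(1/(c(-4) + 1) + 15)*2 = (1/(8 + 1) + 15)*2 = (1/9 + 15)*2 = (136/9)*2 = 272/9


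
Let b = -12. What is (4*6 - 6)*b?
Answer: -216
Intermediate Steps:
(4*6 - 6)*b = (4*6 - 6)*(-12) = (24 - 6)*(-12) = 18*(-12) = -216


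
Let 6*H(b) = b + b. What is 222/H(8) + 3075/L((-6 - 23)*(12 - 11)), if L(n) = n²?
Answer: 292353/3364 ≈ 86.906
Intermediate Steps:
H(b) = b/3 (H(b) = (b + b)/6 = (2*b)/6 = b/3)
222/H(8) + 3075/L((-6 - 23)*(12 - 11)) = 222/(((⅓)*8)) + 3075/(((-6 - 23)*(12 - 11))²) = 222/(8/3) + 3075/((-29*1)²) = 222*(3/8) + 3075/((-29)²) = 333/4 + 3075/841 = 292353/3364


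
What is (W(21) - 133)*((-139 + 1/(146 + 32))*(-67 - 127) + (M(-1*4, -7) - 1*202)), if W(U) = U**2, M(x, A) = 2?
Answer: 733679716/89 ≈ 8.2436e+6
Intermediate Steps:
(W(21) - 133)*((-139 + 1/(146 + 32))*(-67 - 127) + (M(-1*4, -7) - 1*202)) = (21**2 - 133)*((-139 + 1/(146 + 32))*(-67 - 127) + (2 - 1*202)) = (441 - 133)*((-139 + 1/178)*(-194) + (2 - 202)) = 308*((-139 + 1/178)*(-194) - 200) = 308*(-24741/178*(-194) - 200) = 308*(2399877/89 - 200) = 308*(2382077/89) = 733679716/89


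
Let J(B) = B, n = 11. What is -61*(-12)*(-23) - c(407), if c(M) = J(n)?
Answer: -16847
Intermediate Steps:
c(M) = 11
-61*(-12)*(-23) - c(407) = -61*(-12)*(-23) - 1*11 = 732*(-23) - 11 = -16836 - 11 = -16847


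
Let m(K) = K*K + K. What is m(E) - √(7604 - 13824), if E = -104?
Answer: 10712 - 2*I*√1555 ≈ 10712.0 - 78.867*I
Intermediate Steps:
m(K) = K + K² (m(K) = K² + K = K + K²)
m(E) - √(7604 - 13824) = -104*(1 - 104) - √(7604 - 13824) = -104*(-103) - √(-6220) = 10712 - 2*I*√1555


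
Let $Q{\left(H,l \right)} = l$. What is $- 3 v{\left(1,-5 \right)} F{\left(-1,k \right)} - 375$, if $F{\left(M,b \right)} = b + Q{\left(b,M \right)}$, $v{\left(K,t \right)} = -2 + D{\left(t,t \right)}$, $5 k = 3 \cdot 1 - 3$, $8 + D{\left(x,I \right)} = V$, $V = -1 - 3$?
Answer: $-417$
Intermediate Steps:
$V = -4$
$D{\left(x,I \right)} = -12$ ($D{\left(x,I \right)} = -8 - 4 = -12$)
$k = 0$ ($k = \frac{3 \cdot 1 - 3}{5} = \frac{3 - 3}{5} = \frac{1}{5} \cdot 0 = 0$)
$v{\left(K,t \right)} = -14$ ($v{\left(K,t \right)} = -2 - 12 = -14$)
$F{\left(M,b \right)} = M + b$ ($F{\left(M,b \right)} = b + M = M + b$)
$- 3 v{\left(1,-5 \right)} F{\left(-1,k \right)} - 375 = \left(-3\right) \left(-14\right) \left(-1 + 0\right) - 375 = 42 \left(-1\right) - 375 = -42 - 375 = -417$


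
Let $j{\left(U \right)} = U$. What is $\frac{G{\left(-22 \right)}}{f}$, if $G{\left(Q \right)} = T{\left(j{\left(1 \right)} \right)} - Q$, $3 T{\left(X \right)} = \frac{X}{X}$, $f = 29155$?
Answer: $\frac{67}{87465} \approx 0.00076602$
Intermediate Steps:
$T{\left(X \right)} = \frac{1}{3}$ ($T{\left(X \right)} = \frac{X \frac{1}{X}}{3} = \frac{1}{3} \cdot 1 = \frac{1}{3}$)
$G{\left(Q \right)} = \frac{1}{3} - Q$
$\frac{G{\left(-22 \right)}}{f} = \frac{\frac{1}{3} - -22}{29155} = \left(\frac{1}{3} + 22\right) \frac{1}{29155} = \frac{67}{3} \cdot \frac{1}{29155} = \frac{67}{87465}$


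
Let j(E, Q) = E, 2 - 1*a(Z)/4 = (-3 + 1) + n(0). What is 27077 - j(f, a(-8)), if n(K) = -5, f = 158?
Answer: 26919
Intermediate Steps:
a(Z) = 36 (a(Z) = 8 - 4*((-3 + 1) - 5) = 8 - 4*(-2 - 5) = 8 - 4*(-7) = 8 + 28 = 36)
27077 - j(f, a(-8)) = 27077 - 1*158 = 27077 - 158 = 26919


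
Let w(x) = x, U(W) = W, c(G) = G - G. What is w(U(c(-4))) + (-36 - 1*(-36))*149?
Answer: 0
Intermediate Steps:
c(G) = 0
w(U(c(-4))) + (-36 - 1*(-36))*149 = 0 + (-36 - 1*(-36))*149 = 0 + (-36 + 36)*149 = 0 + 0*149 = 0 + 0 = 0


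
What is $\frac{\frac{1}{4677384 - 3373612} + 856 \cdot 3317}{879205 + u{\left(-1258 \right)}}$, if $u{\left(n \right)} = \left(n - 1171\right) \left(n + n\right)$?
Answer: $\frac{3701867635745}{9114108126268} \approx 0.40617$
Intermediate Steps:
$u{\left(n \right)} = 2 n \left(-1171 + n\right)$ ($u{\left(n \right)} = \left(-1171 + n\right) 2 n = 2 n \left(-1171 + n\right)$)
$\frac{\frac{1}{4677384 - 3373612} + 856 \cdot 3317}{879205 + u{\left(-1258 \right)}} = \frac{\frac{1}{4677384 - 3373612} + 856 \cdot 3317}{879205 + 2 \left(-1258\right) \left(-1171 - 1258\right)} = \frac{\frac{1}{1303772} + 2839352}{879205 + 2 \left(-1258\right) \left(-2429\right)} = \frac{\frac{1}{1303772} + 2839352}{879205 + 6111364} = \frac{3701867635745}{1303772 \cdot 6990569} = \frac{3701867635745}{1303772} \cdot \frac{1}{6990569} = \frac{3701867635745}{9114108126268}$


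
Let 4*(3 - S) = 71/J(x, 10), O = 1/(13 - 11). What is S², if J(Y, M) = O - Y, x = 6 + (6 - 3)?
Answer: 29929/1156 ≈ 25.890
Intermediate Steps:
O = ½ (O = 1/2 = ½ ≈ 0.50000)
x = 9 (x = 6 + 3 = 9)
J(Y, M) = ½ - Y
S = 173/34 (S = 3 - 71/(4*(½ - 1*9)) = 3 - 71/(4*(½ - 9)) = 3 - 71/(4*(-17/2)) = 3 - 71*(-2)/(4*17) = 3 - ¼*(-142/17) = 3 + 71/34 = 173/34 ≈ 5.0882)
S² = (173/34)² = 29929/1156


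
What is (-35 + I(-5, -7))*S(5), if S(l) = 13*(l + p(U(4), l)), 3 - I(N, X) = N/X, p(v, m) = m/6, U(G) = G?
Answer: -14885/6 ≈ -2480.8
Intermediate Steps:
p(v, m) = m/6 (p(v, m) = m*(⅙) = m/6)
I(N, X) = 3 - N/X
S(l) = 91*l/6 (S(l) = 13*(l + l/6) = 13*(7*l/6) = 91*l/6)
(-35 + I(-5, -7))*S(5) = (-35 + (3 - 1*(-5)/(-7)))*((91/6)*5) = (-35 + (3 - 1*(-5)*(-⅐)))*(455/6) = (-35 + (3 - 5/7))*(455/6) = (-35 + 16/7)*(455/6) = -229/7*455/6 = -14885/6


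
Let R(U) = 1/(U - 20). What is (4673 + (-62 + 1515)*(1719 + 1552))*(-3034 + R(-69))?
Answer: -1284636170772/89 ≈ -1.4434e+10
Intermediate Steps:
R(U) = 1/(-20 + U)
(4673 + (-62 + 1515)*(1719 + 1552))*(-3034 + R(-69)) = (4673 + (-62 + 1515)*(1719 + 1552))*(-3034 + 1/(-20 - 69)) = (4673 + 1453*3271)*(-3034 + 1/(-89)) = (4673 + 4752763)*(-3034 - 1/89) = 4757436*(-270027/89) = -1284636170772/89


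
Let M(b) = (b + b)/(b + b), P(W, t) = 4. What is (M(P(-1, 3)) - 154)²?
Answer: 23409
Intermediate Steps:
M(b) = 1 (M(b) = (2*b)/((2*b)) = (2*b)*(1/(2*b)) = 1)
(M(P(-1, 3)) - 154)² = (1 - 154)² = (-153)² = 23409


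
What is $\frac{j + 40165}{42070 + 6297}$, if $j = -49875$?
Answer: $- \frac{9710}{48367} \approx -0.20076$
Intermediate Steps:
$\frac{j + 40165}{42070 + 6297} = \frac{-49875 + 40165}{42070 + 6297} = - \frac{9710}{48367}$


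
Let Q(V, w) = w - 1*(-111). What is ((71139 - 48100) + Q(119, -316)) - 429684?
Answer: -406850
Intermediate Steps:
Q(V, w) = 111 + w (Q(V, w) = w + 111 = 111 + w)
((71139 - 48100) + Q(119, -316)) - 429684 = ((71139 - 48100) + (111 - 316)) - 429684 = (23039 - 205) - 429684 = 22834 - 429684 = -406850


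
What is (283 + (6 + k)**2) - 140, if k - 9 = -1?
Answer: 339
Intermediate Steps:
k = 8 (k = 9 - 1 = 8)
(283 + (6 + k)**2) - 140 = (283 + (6 + 8)**2) - 140 = (283 + 14**2) - 140 = (283 + 196) - 140 = 479 - 140 = 339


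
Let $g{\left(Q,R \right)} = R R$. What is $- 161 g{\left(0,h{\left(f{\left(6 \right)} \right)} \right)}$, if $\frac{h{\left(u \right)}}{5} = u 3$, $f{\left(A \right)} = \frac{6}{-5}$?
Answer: $-52164$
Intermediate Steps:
$f{\left(A \right)} = - \frac{6}{5}$ ($f{\left(A \right)} = 6 \left(- \frac{1}{5}\right) = - \frac{6}{5}$)
$h{\left(u \right)} = 15 u$ ($h{\left(u \right)} = 5 u 3 = 5 \cdot 3 u = 15 u$)
$g{\left(Q,R \right)} = R^{2}$
$- 161 g{\left(0,h{\left(f{\left(6 \right)} \right)} \right)} = - 161 \left(15 \left(- \frac{6}{5}\right)\right)^{2} = - 161 \left(-18\right)^{2} = \left(-161\right) 324 = -52164$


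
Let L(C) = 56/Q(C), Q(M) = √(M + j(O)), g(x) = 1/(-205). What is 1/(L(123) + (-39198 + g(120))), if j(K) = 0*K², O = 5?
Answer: -4941888465/193712164943443 - 57400*√123/193712164943443 ≈ -2.5515e-5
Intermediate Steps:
j(K) = 0
g(x) = -1/205
Q(M) = √M (Q(M) = √(M + 0) = √M)
L(C) = 56/√C (L(C) = 56/(√C) = 56/√C)
1/(L(123) + (-39198 + g(120))) = 1/(56/√123 + (-39198 - 1/205)) = 1/(56*(√123/123) - 8035591/205) = 1/(56*√123/123 - 8035591/205) = 1/(-8035591/205 + 56*√123/123)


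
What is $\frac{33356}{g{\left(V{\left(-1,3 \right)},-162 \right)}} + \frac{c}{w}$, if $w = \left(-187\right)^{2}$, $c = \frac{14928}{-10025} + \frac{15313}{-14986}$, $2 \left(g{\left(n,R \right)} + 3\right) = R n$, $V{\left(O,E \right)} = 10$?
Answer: $- \frac{175237903135428829}{4271140601866050} \approx -41.028$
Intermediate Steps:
$g{\left(n,R \right)} = -3 + \frac{R n}{2}$
$c = - \frac{377223833}{150234650}$ ($c = 14928 \left(- \frac{1}{10025}\right) + 15313 \left(- \frac{1}{14986}\right) = - \frac{14928}{10025} - \frac{15313}{14986} = - \frac{377223833}{150234650} \approx -2.5109$)
$w = 34969$
$\frac{33356}{g{\left(V{\left(-1,3 \right)},-162 \right)}} + \frac{c}{w} = \frac{33356}{-3 + \frac{1}{2} \left(-162\right) 10} - \frac{377223833}{150234650 \cdot 34969} = \frac{33356}{-3 - 810} - \frac{377223833}{5253555475850} = \frac{33356}{-813} - \frac{377223833}{5253555475850} = 33356 \left(- \frac{1}{813}\right) - \frac{377223833}{5253555475850} = - \frac{33356}{813} - \frac{377223833}{5253555475850} = - \frac{175237903135428829}{4271140601866050}$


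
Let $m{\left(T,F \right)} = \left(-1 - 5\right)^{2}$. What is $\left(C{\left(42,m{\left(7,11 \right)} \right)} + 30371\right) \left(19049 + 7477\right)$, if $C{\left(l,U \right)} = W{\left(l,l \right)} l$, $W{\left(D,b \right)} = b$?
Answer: $852413010$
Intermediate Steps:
$m{\left(T,F \right)} = 36$ ($m{\left(T,F \right)} = \left(-6\right)^{2} = 36$)
$C{\left(l,U \right)} = l^{2}$ ($C{\left(l,U \right)} = l l = l^{2}$)
$\left(C{\left(42,m{\left(7,11 \right)} \right)} + 30371\right) \left(19049 + 7477\right) = \left(42^{2} + 30371\right) \left(19049 + 7477\right) = \left(1764 + 30371\right) 26526 = 32135 \cdot 26526 = 852413010$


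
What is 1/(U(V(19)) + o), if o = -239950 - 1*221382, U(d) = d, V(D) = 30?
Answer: -1/461302 ≈ -2.1678e-6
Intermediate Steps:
o = -461332 (o = -239950 - 221382 = -461332)
1/(U(V(19)) + o) = 1/(30 - 461332) = 1/(-461302) = -1/461302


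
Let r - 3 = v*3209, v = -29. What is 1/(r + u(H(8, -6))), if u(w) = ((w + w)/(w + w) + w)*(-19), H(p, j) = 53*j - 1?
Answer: -1/87016 ≈ -1.1492e-5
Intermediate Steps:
H(p, j) = -1 + 53*j
r = -93058 (r = 3 - 29*3209 = 3 - 93061 = -93058)
u(w) = -19 - 19*w (u(w) = ((2*w)/((2*w)) + w)*(-19) = ((2*w)*(1/(2*w)) + w)*(-19) = (1 + w)*(-19) = -19 - 19*w)
1/(r + u(H(8, -6))) = 1/(-93058 + (-19 - 19*(-1 + 53*(-6)))) = 1/(-93058 + (-19 - 19*(-1 - 318))) = 1/(-93058 + (-19 - 19*(-319))) = 1/(-93058 + (-19 + 6061)) = 1/(-93058 + 6042) = 1/(-87016) = -1/87016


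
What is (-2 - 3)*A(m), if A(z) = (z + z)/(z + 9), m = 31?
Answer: -31/4 ≈ -7.7500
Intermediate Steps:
A(z) = 2*z/(9 + z) (A(z) = (2*z)/(9 + z) = 2*z/(9 + z))
(-2 - 3)*A(m) = (-2 - 3)*(2*31/(9 + 31)) = -10*31/40 = -5*31/20 = -31/4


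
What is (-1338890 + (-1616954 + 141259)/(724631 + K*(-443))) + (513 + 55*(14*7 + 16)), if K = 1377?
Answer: -30537516007/22924 ≈ -1.3321e+6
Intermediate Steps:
(-1338890 + (-1616954 + 141259)/(724631 + K*(-443))) + (513 + 55*(14*7 + 16)) = (-1338890 + (-1616954 + 141259)/(724631 + 1377*(-443))) + (513 + 55*(14*7 + 16)) = (-1338890 - 1475695/(724631 - 610011)) + (513 + 55*(98 + 16)) = (-1338890 - 1475695/114620) + (513 + 55*114) = (-1338890 - 1475695*1/114620) + (513 + 6270) = (-1338890 - 295139/22924) + 6783 = -30693009499/22924 + 6783 = -30537516007/22924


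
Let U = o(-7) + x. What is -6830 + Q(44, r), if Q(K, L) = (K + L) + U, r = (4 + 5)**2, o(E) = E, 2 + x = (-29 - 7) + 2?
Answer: -6748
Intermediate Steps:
x = -36 (x = -2 + ((-29 - 7) + 2) = -2 + (-36 + 2) = -2 - 34 = -36)
U = -43 (U = -7 - 36 = -43)
r = 81 (r = 9**2 = 81)
Q(K, L) = -43 + K + L (Q(K, L) = (K + L) - 43 = -43 + K + L)
-6830 + Q(44, r) = -6830 + (-43 + 44 + 81) = -6830 + 82 = -6748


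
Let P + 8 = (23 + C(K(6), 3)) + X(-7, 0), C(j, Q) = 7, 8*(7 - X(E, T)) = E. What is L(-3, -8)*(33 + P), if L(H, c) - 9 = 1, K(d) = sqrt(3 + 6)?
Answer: 2515/4 ≈ 628.75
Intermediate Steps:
K(d) = 3 (K(d) = sqrt(9) = 3)
X(E, T) = 7 - E/8
L(H, c) = 10 (L(H, c) = 9 + 1 = 10)
P = 239/8 (P = -8 + ((23 + 7) + (7 - 1/8*(-7))) = -8 + (30 + (7 + 7/8)) = -8 + (30 + 63/8) = -8 + 303/8 = 239/8 ≈ 29.875)
L(-3, -8)*(33 + P) = 10*(33 + 239/8) = 10*(503/8) = 2515/4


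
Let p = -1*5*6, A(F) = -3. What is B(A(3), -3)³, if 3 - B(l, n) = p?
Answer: 35937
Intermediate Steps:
p = -30 (p = -5*6 = -30)
B(l, n) = 33 (B(l, n) = 3 - 1*(-30) = 3 + 30 = 33)
B(A(3), -3)³ = 33³ = 35937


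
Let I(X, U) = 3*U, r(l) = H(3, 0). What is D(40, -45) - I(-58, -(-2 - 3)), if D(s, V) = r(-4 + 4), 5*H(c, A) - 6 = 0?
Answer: -69/5 ≈ -13.800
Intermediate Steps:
H(c, A) = 6/5 (H(c, A) = 6/5 + (1/5)*0 = 6/5 + 0 = 6/5)
r(l) = 6/5
D(s, V) = 6/5
D(40, -45) - I(-58, -(-2 - 3)) = 6/5 - 3*(-(-2 - 3)) = 6/5 - 3*(-1*(-5)) = 6/5 - 3*5 = 6/5 - 1*15 = 6/5 - 15 = -69/5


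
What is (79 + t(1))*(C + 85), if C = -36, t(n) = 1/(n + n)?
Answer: 7791/2 ≈ 3895.5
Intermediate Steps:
t(n) = 1/(2*n)
(79 + t(1))*(C + 85) = (79 + (½)/1)*(-36 + 85) = (79 + (½)*1)*49 = (79 + ½)*49 = (159/2)*49 = 7791/2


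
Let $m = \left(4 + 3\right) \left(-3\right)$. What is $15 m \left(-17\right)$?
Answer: $5355$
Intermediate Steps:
$m = -21$ ($m = 7 \left(-3\right) = -21$)
$15 m \left(-17\right) = 15 \left(-21\right) \left(-17\right) = \left(-315\right) \left(-17\right) = 5355$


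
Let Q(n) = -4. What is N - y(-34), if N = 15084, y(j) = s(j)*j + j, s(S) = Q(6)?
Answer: 14982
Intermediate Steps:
s(S) = -4
y(j) = -3*j (y(j) = -4*j + j = -3*j)
N - y(-34) = 15084 - (-3)*(-34) = 15084 - 1*102 = 15084 - 102 = 14982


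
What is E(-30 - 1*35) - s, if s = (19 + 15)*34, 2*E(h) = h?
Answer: -2377/2 ≈ -1188.5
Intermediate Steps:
E(h) = h/2
s = 1156 (s = 34*34 = 1156)
E(-30 - 1*35) - s = (-30 - 1*35)/2 - 1*1156 = (-30 - 35)/2 - 1156 = (½)*(-65) - 1156 = -65/2 - 1156 = -2377/2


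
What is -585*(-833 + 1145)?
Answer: -182520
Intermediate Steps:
-585*(-833 + 1145) = -585*312 = -182520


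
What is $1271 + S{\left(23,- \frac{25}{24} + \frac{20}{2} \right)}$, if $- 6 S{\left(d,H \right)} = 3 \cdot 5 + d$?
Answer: $\frac{3794}{3} \approx 1264.7$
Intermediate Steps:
$S{\left(d,H \right)} = - \frac{5}{2} - \frac{d}{6}$ ($S{\left(d,H \right)} = - \frac{3 \cdot 5 + d}{6} = - \frac{15 + d}{6} = - \frac{5}{2} - \frac{d}{6}$)
$1271 + S{\left(23,- \frac{25}{24} + \frac{20}{2} \right)} = 1271 - \frac{19}{3} = \frac{3794}{3}$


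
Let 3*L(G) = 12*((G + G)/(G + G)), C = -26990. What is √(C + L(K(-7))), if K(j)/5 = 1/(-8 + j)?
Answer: I*√26986 ≈ 164.27*I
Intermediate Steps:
K(j) = 5/(-8 + j)
L(G) = 4 (L(G) = (12*((G + G)/(G + G)))/3 = (12*((2*G)/((2*G))))/3 = (12*((2*G)*(1/(2*G))))/3 = (12*1)/3 = (⅓)*12 = 4)
√(C + L(K(-7))) = √(-26990 + 4) = √(-26986) = I*√26986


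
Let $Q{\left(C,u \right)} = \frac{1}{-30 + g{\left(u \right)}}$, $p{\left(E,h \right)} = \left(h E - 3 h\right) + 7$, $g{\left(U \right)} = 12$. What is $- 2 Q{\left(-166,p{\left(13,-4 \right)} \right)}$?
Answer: $\frac{1}{9} \approx 0.11111$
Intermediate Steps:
$p{\left(E,h \right)} = 7 - 3 h + E h$ ($p{\left(E,h \right)} = \left(E h - 3 h\right) + 7 = \left(- 3 h + E h\right) + 7 = 7 - 3 h + E h$)
$Q{\left(C,u \right)} = - \frac{1}{18}$ ($Q{\left(C,u \right)} = \frac{1}{-30 + 12} = \frac{1}{-18} = - \frac{1}{18}$)
$- 2 Q{\left(-166,p{\left(13,-4 \right)} \right)} = \left(-2\right) \left(- \frac{1}{18}\right) = \frac{1}{9}$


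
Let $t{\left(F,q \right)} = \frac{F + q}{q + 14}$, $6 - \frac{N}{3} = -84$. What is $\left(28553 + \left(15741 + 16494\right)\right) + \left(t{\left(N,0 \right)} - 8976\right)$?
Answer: $\frac{362819}{7} \approx 51831.0$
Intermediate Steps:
$N = 270$ ($N = 18 - -252 = 18 + 252 = 270$)
$t{\left(F,q \right)} = \frac{F + q}{14 + q}$
$\left(28553 + \left(15741 + 16494\right)\right) + \left(t{\left(N,0 \right)} - 8976\right) = \left(28553 + \left(15741 + 16494\right)\right) - \left(8976 - \frac{270 + 0}{14 + 0}\right) = \left(28553 + 32235\right) - \left(8976 - \frac{1}{14} \cdot 270\right) = 60788 + \left(\frac{1}{14} \cdot 270 - 8976\right) = 60788 + \left(\frac{135}{7} - 8976\right) = 60788 - \frac{62697}{7} = \frac{362819}{7}$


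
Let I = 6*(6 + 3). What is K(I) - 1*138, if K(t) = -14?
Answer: -152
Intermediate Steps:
I = 54 (I = 6*9 = 54)
K(I) - 1*138 = -14 - 1*138 = -14 - 138 = -152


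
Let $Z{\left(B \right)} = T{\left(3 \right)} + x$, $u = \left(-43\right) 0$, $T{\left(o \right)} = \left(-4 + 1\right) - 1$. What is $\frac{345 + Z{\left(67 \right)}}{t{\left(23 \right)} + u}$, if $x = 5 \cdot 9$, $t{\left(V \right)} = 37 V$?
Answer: $\frac{386}{851} \approx 0.45358$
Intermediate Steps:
$T{\left(o \right)} = -4$ ($T{\left(o \right)} = -3 - 1 = -4$)
$x = 45$
$u = 0$
$Z{\left(B \right)} = 41$ ($Z{\left(B \right)} = -4 + 45 = 41$)
$\frac{345 + Z{\left(67 \right)}}{t{\left(23 \right)} + u} = \frac{345 + 41}{37 \cdot 23 + 0} = \frac{386}{851 + 0} = \frac{386}{851}$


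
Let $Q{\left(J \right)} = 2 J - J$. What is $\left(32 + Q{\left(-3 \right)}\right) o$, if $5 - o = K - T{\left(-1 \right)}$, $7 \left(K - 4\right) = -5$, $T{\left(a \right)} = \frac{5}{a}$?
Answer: $- \frac{667}{7} \approx -95.286$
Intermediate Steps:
$K = \frac{23}{7}$ ($K = 4 + \frac{1}{7} \left(-5\right) = 4 - \frac{5}{7} = \frac{23}{7} \approx 3.2857$)
$o = - \frac{23}{7}$ ($o = 5 - \left(\frac{23}{7} - \frac{5}{-1}\right) = 5 - \left(\frac{23}{7} - 5 \left(-1\right)\right) = 5 - \left(\frac{23}{7} - -5\right) = 5 - \left(\frac{23}{7} + 5\right) = 5 - \frac{58}{7} = - \frac{23}{7} \approx -3.2857$)
$Q{\left(J \right)} = J$
$\left(32 + Q{\left(-3 \right)}\right) o = \left(32 - 3\right) \left(- \frac{23}{7}\right) = 29 \left(- \frac{23}{7}\right) = - \frac{667}{7}$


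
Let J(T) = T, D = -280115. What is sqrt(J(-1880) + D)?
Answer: 7*I*sqrt(5755) ≈ 531.03*I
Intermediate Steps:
sqrt(J(-1880) + D) = sqrt(-1880 - 280115) = sqrt(-281995) = 7*I*sqrt(5755)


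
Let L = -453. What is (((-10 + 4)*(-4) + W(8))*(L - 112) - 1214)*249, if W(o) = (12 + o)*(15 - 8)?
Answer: -23374626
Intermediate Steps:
W(o) = 84 + 7*o (W(o) = (12 + o)*7 = 84 + 7*o)
(((-10 + 4)*(-4) + W(8))*(L - 112) - 1214)*249 = (((-10 + 4)*(-4) + (84 + 7*8))*(-453 - 112) - 1214)*249 = ((-6*(-4) + (84 + 56))*(-565) - 1214)*249 = ((24 + 140)*(-565) - 1214)*249 = (164*(-565) - 1214)*249 = (-92660 - 1214)*249 = -93874*249 = -23374626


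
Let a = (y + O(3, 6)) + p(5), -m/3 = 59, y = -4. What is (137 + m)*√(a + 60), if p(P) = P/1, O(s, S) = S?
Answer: -40*√67 ≈ -327.41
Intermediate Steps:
p(P) = P (p(P) = P*1 = P)
m = -177 (m = -3*59 = -177)
a = 7 (a = (-4 + 6) + 5 = 2 + 5 = 7)
(137 + m)*√(a + 60) = (137 - 177)*√(7 + 60) = -40*√67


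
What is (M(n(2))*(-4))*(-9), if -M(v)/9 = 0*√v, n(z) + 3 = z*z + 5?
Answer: 0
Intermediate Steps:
n(z) = 2 + z² (n(z) = -3 + (z*z + 5) = -3 + (z² + 5) = -3 + (5 + z²) = 2 + z²)
M(v) = 0 (M(v) = -0*√v = -9*0 = 0)
(M(n(2))*(-4))*(-9) = (0*(-4))*(-9) = 0*(-9) = 0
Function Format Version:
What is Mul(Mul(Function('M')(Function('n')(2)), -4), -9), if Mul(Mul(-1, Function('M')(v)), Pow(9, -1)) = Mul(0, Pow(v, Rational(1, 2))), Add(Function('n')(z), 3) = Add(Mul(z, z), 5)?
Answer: 0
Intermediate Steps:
Function('n')(z) = Add(2, Pow(z, 2)) (Function('n')(z) = Add(-3, Add(Mul(z, z), 5)) = Add(-3, Add(Pow(z, 2), 5)) = Add(-3, Add(5, Pow(z, 2))) = Add(2, Pow(z, 2)))
Function('M')(v) = 0 (Function('M')(v) = Mul(-9, Mul(0, Pow(v, Rational(1, 2)))) = Mul(-9, 0) = 0)
Mul(Mul(Function('M')(Function('n')(2)), -4), -9) = Mul(Mul(0, -4), -9) = Mul(0, -9) = 0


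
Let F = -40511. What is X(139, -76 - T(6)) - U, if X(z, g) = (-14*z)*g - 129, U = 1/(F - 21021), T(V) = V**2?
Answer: 13403084837/61532 ≈ 2.1782e+5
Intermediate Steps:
U = -1/61532 (U = 1/(-40511 - 21021) = 1/(-61532) = -1/61532 ≈ -1.6252e-5)
X(z, g) = -129 - 14*g*z (X(z, g) = -14*g*z - 129 = -129 - 14*g*z)
X(139, -76 - T(6)) - U = (-129 - 14*(-76 - 1*6**2)*139) - 1*(-1/61532) = (-129 - 14*(-76 - 1*36)*139) + 1/61532 = (-129 - 14*(-76 - 36)*139) + 1/61532 = (-129 - 14*(-112)*139) + 1/61532 = (-129 + 217952) + 1/61532 = 217823 + 1/61532 = 13403084837/61532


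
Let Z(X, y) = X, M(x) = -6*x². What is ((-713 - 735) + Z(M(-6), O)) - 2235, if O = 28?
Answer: -3899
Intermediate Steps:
((-713 - 735) + Z(M(-6), O)) - 2235 = ((-713 - 735) - 6*(-6)²) - 2235 = (-1448 - 6*36) - 2235 = (-1448 - 216) - 2235 = -1664 - 2235 = -3899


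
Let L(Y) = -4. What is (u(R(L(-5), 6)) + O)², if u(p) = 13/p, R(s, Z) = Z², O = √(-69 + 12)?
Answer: -73703/1296 + 13*I*√57/18 ≈ -56.87 + 5.4527*I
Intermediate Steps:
O = I*√57 (O = √(-57) = I*√57 ≈ 7.5498*I)
(u(R(L(-5), 6)) + O)² = (13/(6²) + I*√57)² = (13/36 + I*√57)²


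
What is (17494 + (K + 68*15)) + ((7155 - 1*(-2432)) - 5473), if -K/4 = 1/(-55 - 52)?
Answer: 2421200/107 ≈ 22628.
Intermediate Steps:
K = 4/107 (K = -4/(-55 - 52) = -4/(-107) = -4*(-1/107) = 4/107 ≈ 0.037383)
(17494 + (K + 68*15)) + ((7155 - 1*(-2432)) - 5473) = (17494 + (4/107 + 68*15)) + ((7155 - 1*(-2432)) - 5473) = (17494 + (4/107 + 1020)) + ((7155 + 2432) - 5473) = (17494 + 109144/107) + (9587 - 5473) = 1981002/107 + 4114 = 2421200/107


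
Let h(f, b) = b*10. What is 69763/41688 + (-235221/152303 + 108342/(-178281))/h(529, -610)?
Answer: 1150676780655229/687460438164600 ≈ 1.6738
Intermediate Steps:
h(f, b) = 10*b
69763/41688 + (-235221/152303 + 108342/(-178281))/h(529, -610) = 69763/41688 + (-235221/152303 + 108342/(-178281))/((10*(-610))) = 69763*(1/41688) + (-235221*1/152303 + 108342*(-1/178281))/(-6100) = 69763/41688 + (-235221/152303 - 12038/19809)*(-1/6100) = 69763/41688 - 209448913/97321617*(-1/6100) = 69763/41688 + 209448913/593661863700 = 1150676780655229/687460438164600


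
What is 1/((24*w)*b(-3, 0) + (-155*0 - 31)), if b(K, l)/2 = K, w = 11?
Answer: -1/1615 ≈ -0.00061920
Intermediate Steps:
b(K, l) = 2*K
1/((24*w)*b(-3, 0) + (-155*0 - 31)) = 1/((24*11)*(2*(-3)) + (-155*0 - 31)) = 1/(264*(-6) + (0 - 31)) = 1/(-1584 - 31) = 1/(-1615) = -1/1615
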